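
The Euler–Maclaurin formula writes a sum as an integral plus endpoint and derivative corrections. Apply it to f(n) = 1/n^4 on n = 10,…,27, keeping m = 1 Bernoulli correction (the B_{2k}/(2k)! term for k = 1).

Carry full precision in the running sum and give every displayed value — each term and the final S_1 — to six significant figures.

∫_10^27 1/x^4 dx evaluates to 0.000316398.
½[f(10) + f(27)] = ½[0.000100000 + 1.88168e-06] = 5.09408e-05.
So far: 0.000367339.
k=1: B_{2}/(2)! × [f^{(1)}(27) − f^{(1)}(10)] = 1/12 × (-2.78767e-07 − (-4.00000e-05)) = 3.31010e-06.

S_1 ≈ 0.000370649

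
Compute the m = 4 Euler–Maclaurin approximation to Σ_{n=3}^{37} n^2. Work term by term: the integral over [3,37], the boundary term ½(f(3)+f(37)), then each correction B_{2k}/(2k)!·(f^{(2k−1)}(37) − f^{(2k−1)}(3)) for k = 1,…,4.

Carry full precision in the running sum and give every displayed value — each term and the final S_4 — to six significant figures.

S_4 ≈ 17570.0

The integral term ∫_3^37 x^2 dx = 16875.3.
½[f(3) + f(37)] = ½[9.00000 + 1369.00] = 689.000.
So far: 17564.3.
k=1: B_{2}/(2)! × [f^{(1)}(37) − f^{(1)}(3)] = 1/12 × (74.0000 − 6.00000) = 5.66667.
After k=1: 17570.0.
k=2: B_{4}/(4)! × [f^{(3)}(37) − f^{(3)}(3)] = −1/720 × (0.00000 − 0.00000) = 0.00000.
After k=2: 17570.0.
k=3: B_{6}/(6)! × [f^{(5)}(37) − f^{(5)}(3)] = 1/30240 × (0.00000 − 0.00000) = 0.00000.
After k=3: 17570.0.
k=4: B_{8}/(8)! × [f^{(7)}(37) − f^{(7)}(3)] = −1/1209600 × (0.00000 − 0.00000) = 0.00000.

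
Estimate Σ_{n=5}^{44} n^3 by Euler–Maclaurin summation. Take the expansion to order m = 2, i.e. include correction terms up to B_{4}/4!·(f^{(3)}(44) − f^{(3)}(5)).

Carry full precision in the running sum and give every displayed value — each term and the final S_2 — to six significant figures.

The integral term ∫_5^44 x^3 dx = 936868.
Endpoint term: (f(5) + f(44))/2 = (125.000 + 85184.0)/2 = 42654.5.
Running total after boundary: 979522.
Correction k=1: B_{2}/2! · (f^{(1)}(44) − f^{(1)}(5)) = 1/12 · (5808.00 − 75.0000) = 477.750.
Running total after k=1: 980000.
Correction k=2: B_{4}/4! · (f^{(3)}(44) − f^{(3)}(5)) = −1/720 · (6.00000 − 6.00000) = 0.00000.

S_2 ≈ 980000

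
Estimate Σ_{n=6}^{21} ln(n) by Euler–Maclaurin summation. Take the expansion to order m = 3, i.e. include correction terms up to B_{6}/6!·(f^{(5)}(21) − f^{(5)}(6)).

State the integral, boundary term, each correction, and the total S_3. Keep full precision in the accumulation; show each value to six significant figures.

S_3 ≈ 40.5926

Integral: ∫_6^21 ln(x) dx = 38.1844.
Endpoint term: (f(6) + f(21))/2 = (1.79176 + 3.04452)/2 = 2.41814.
Integral + boundary = 40.6026.
Order-1 term: 1/12 · (0.0476190 − 0.166667) = -0.00992063.
Running total after k=1: 40.5926.
Order-2 term: −1/720 · (0.000215959 − 0.00925926) = 1.25601e-05.
Running total after k=2: 40.5926.
Order-3 term: 1/30240 · (5.87645e-06 − 0.00308642) = -1.01870e-07.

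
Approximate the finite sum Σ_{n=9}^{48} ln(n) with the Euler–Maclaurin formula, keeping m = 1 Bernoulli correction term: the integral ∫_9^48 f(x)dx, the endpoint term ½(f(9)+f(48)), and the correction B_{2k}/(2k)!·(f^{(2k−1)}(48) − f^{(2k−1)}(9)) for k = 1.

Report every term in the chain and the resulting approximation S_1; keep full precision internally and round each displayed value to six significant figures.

∫_9^48 ln(x) dx evaluates to 127.043.
Boundary: ½(f(9) + f(48)) = ½(2.19722 + 3.87120) = 3.03421.
Running total after boundary: 130.077.
Order-1 term: 1/12 · (0.0208333 − 0.111111) = -0.00752315.

S_1 ≈ 130.069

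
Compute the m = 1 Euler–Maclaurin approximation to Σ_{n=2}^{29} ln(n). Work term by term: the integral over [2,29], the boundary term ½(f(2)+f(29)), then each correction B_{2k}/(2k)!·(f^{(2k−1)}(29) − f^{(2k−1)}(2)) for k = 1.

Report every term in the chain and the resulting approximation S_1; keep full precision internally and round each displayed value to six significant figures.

The integral term ∫_2^29 ln(x) dx = 69.2653.
Endpoint term: (f(2) + f(29))/2 = (0.693147 + 3.36730)/2 = 2.03022.
Running total after boundary: 71.2955.
k=1: B_{2}/(2)! × [f^{(1)}(29) − f^{(1)}(2)] = 1/12 × (0.0344828 − 0.500000) = -0.0387931.

S_1 ≈ 71.2567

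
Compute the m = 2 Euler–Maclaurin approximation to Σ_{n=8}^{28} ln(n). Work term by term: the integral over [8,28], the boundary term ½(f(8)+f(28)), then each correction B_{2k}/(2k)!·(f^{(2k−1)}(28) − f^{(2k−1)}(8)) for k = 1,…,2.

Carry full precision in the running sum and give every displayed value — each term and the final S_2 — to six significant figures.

The integral term ∫_8^28 ln(x) dx = 56.6662.
Endpoint term: (f(8) + f(28))/2 = (2.07944 + 3.33220)/2 = 2.70582.
So far: 59.3720.
Order-1 term: 1/12 · (0.0357143 − 0.125000) = -0.00744048.
Partial sum through k=1: 59.3646.
Order-2 term: −1/720 · (9.11079e-05 − 0.00390625) = 5.29881e-06.

S_2 ≈ 59.3646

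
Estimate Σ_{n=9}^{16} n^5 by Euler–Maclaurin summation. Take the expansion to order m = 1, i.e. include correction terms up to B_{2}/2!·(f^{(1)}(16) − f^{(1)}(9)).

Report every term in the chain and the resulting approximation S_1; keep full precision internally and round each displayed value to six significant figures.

S_1 ≈ 3.28601e+06

∫_9^16 x^5 dx evaluates to 2.70763e+06.
Boundary: ½(f(9) + f(16)) = ½(59049.0 + 1.04858e+06) = 553812.
Integral + boundary = 3.26144e+06.
Correction k=1: B_{2}/2! · (f^{(1)}(16) − f^{(1)}(9)) = 1/12 · (327680 − 32805.0) = 24572.9.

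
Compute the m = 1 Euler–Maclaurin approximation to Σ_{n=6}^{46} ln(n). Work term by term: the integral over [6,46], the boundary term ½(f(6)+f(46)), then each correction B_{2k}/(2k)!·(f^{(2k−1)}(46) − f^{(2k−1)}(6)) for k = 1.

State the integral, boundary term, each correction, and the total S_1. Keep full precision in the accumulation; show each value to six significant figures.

∫_6^46 ln(x) dx evaluates to 125.367.
½[f(6) + f(46)] = ½[1.79176 + 3.82864] = 2.81020.
So far: 128.177.
Order-1 term: 1/12 · (0.0217391 − 0.166667) = -0.0120773.

S_1 ≈ 128.165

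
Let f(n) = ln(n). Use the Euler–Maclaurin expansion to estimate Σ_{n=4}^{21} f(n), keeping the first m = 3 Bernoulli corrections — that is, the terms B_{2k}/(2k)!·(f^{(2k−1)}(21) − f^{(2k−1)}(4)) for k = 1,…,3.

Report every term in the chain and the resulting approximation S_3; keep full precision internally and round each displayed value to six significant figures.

S_3 ≈ 43.5884

Integral: ∫_4^21 ln(x) dx = 41.3898.
½[f(4) + f(21)] = ½[1.38629 + 3.04452] = 2.21541.
Running total after boundary: 43.6052.
k=1: B_{2}/(2)! × [f^{(1)}(21) − f^{(1)}(4)] = 1/12 × (0.0476190 − 0.250000) = -0.0168651.
Running total after k=1: 43.5883.
k=2: B_{4}/(4)! × [f^{(3)}(21) − f^{(3)}(4)] = −1/720 × (0.000215959 − 0.0312500) = 4.31028e-05.
Running total after k=2: 43.5884.
k=3: B_{6}/(6)! × [f^{(5)}(21) − f^{(5)}(4)] = 1/30240 × (5.87645e-06 − 0.0234375) = -7.74855e-07.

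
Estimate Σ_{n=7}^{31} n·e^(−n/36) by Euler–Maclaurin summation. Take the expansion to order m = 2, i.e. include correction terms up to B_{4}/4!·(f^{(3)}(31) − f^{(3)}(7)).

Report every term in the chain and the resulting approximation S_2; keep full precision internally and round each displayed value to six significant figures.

S_2 ≈ 264.305

The integral term ∫_7^31 x·e^(−x/36) dx = 254.922.
Endpoint term: (f(7) + f(31))/2 = (5.76304 + 13.1035)/2 = 9.43325.
Running total after boundary: 264.356.
k=1: B_{2}/(2)! × [f^{(1)}(31) − f^{(1)}(7)] = 1/12 × (0.0587072 − 0.663207) = -0.0503750.
After k=1: 264.305.
k=2: B_{4}/(4)! × [f^{(3)}(31) − f^{(3)}(7)] = −1/720 × (0.000697602 − 0.00178225) = 1.50645e-06.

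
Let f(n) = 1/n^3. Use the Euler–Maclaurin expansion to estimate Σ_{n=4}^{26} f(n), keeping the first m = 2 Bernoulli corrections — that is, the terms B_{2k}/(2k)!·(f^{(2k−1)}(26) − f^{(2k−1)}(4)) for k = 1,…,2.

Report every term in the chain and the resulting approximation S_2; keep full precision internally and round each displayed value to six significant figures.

S_2 ≈ 0.0393070

Integral: ∫_4^26 1/x^3 dx = 0.0305104.
Endpoint term: (f(4) + f(26))/2 = (0.0156250 + 5.68958e-05)/2 = 0.00784095.
Running total after boundary: 0.0383513.
Order-1 term: 1/12 · (-6.56490e-06 − (-0.0117188)) = 0.000976015.
After k=1: 0.0393273.
Order-2 term: −1/720 · (-1.94228e-07 − (-0.0146484)) = -2.03448e-05.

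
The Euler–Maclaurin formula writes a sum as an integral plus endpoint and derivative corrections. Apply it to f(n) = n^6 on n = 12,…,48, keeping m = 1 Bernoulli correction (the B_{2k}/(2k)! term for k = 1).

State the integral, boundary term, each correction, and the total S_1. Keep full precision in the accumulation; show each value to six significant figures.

S_1 ≈ 9.01059e+10

Integral: ∫_12^48 x^6 dx = 8.38618e+10.
½[f(12) + f(48)] = ½[2.98598e+06 + 1.22306e+10] = 6.11679e+09.
So far: 8.99786e+10.
Order-1 term: 1/12 · (1.52882e+09 − 1.49299e+06) = 1.27278e+08.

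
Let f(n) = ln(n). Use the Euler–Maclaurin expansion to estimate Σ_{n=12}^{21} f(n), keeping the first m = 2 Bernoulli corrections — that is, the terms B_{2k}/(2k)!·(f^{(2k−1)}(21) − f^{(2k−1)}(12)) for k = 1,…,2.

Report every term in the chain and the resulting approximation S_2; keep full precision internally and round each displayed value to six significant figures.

S_2 ≈ 27.8778

∫_12^21 ln(x) dx evaluates to 25.1161.
½[f(12) + f(21)] = ½[2.48491 + 3.04452] = 2.76471.
Running total after boundary: 27.8808.
Order-1 term: 1/12 · (0.0476190 − 0.0833333) = -0.00297619.
Running total after k=1: 27.8778.
Order-2 term: −1/720 · (0.000215959 − 0.00115741) = 1.30757e-06.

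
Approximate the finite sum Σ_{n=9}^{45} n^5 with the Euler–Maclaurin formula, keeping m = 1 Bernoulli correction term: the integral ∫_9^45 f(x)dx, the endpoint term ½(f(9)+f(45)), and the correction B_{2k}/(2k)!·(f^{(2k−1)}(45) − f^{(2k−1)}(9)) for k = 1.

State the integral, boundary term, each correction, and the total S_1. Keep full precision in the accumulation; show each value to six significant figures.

The integral term ∫_9^45 x^5 dx = 1.38387e+09.
Endpoint term: (f(9) + f(45))/2 = (59049.0 + 1.84528e+08)/2 = 9.22936e+07.
Integral + boundary = 1.47617e+09.
k=1: B_{2}/(2)! × [f^{(1)}(45) − f^{(1)}(9)] = 1/12 × (2.05031e+07 − 32805.0) = 1.70586e+06.

S_1 ≈ 1.47787e+09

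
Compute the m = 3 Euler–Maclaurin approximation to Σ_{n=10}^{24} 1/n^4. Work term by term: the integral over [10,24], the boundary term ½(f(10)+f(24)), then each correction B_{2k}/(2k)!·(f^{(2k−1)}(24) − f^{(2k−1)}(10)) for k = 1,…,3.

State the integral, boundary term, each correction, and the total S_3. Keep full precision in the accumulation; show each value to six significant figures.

The integral term ∫_10^24 1/x^4 dx = 0.000309221.
Boundary: ½(f(10) + f(24)) = ½(0.000100000 + 3.01408e-06) = 5.15070e-05.
So far: 0.000360728.
Correction k=1: B_{2}/2! · (f^{(1)}(24) − f^{(1)}(10)) = 1/12 · (-5.02347e-07 − (-4.00000e-05)) = 3.29147e-06.
Partial sum through k=1: 0.000364019.
Correction k=2: B_{4}/4! · (f^{(3)}(24) − f^{(3)}(10)) = −1/720 · (-2.61639e-08 − (-1.20000e-05)) = -1.66303e-08.
Partial sum through k=2: 0.000364003.
Correction k=3: B_{6}/6! · (f^{(5)}(24) − f^{(5)}(10)) = 1/30240 · (-2.54371e-09 − (-6.72000e-06)) = 2.22138e-10.

S_3 ≈ 0.000364003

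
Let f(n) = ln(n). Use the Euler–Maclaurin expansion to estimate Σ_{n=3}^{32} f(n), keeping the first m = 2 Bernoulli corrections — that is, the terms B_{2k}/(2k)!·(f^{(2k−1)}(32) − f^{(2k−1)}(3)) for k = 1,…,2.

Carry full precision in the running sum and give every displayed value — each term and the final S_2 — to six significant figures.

Integral: ∫_3^32 ln(x) dx = 78.6077.
Boundary: ½(f(3) + f(32)) = ½(1.09861 + 3.46574) = 2.28217.
So far: 80.8899.
Order-1 term: 1/12 · (0.0312500 − 0.333333) = -0.0251736.
After k=1: 80.8647.
Order-2 term: −1/720 · (6.10352e-05 − 0.0740741) = 0.000102796.

S_2 ≈ 80.8648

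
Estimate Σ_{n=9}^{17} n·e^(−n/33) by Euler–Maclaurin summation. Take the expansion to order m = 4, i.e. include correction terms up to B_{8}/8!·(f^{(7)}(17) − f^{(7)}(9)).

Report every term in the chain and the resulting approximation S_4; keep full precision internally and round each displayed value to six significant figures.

S_4 ≈ 77.9176

Integral: ∫_9^17 x·e^(−x/33) dx = 69.4357.
Boundary: ½(f(9) + f(17)) = ½(6.85170 + 10.1560) = 8.50384.
Integral + boundary = 77.9396.
k=1: B_{2}/(2)! × [f^{(1)}(17) − f^{(1)}(9)] = 1/12 × (0.289653 − 0.553673) = -0.0220016.
Running total after k=1: 77.9176.
k=2: B_{4}/(4)! × [f^{(3)}(17) − f^{(3)}(9)] = −1/720 × (0.00136315 − 0.00190659) = 7.54770e-07.
Running total after k=2: 77.9176.
k=3: B_{6}/(6)! × [f^{(5)}(17) − f^{(5)}(9)] = 1/30240 × (2.25925e-06 − 3.03467e-06) = -2.56420e-11.
Running total after k=3: 77.9176.
k=4: B_{8}/(8)! × [f^{(7)}(17) − f^{(7)}(9)] = −1/1209600 × (2.99978e-09 − 3.96562e-09) = 7.98485e-16.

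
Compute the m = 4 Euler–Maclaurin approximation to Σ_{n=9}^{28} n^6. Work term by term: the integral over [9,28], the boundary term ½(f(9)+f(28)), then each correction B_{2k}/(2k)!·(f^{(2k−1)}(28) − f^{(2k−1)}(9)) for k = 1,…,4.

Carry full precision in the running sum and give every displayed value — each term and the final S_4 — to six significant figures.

Integral: ∫_9^28 x^6 dx = 1.92688e+09.
Boundary: ½(f(9) + f(28)) = ½(531441 + 4.81890e+08) = 2.41211e+08.
Integral + boundary = 2.16809e+09.
k=1: B_{2}/(2)! × [f^{(1)}(28) − f^{(1)}(9)] = 1/12 × (1.03262e+08 − 354294) = 8.57566e+06.
After k=1: 2.17666e+09.
k=2: B_{4}/(4)! × [f^{(3)}(28) − f^{(3)}(9)] = −1/720 × (2.63424e+06 − 87480.0) = -3537.17.
After k=2: 2.17666e+09.
k=3: B_{6}/(6)! × [f^{(5)}(28) − f^{(5)}(9)] = 1/30240 × (20160.0 − 6480.00) = 0.452381.
After k=3: 2.17666e+09.
k=4: B_{8}/(8)! × [f^{(7)}(28) − f^{(7)}(9)] = −1/1209600 × (0.00000 − 0.00000) = 0.00000.

S_4 ≈ 2.17666e+09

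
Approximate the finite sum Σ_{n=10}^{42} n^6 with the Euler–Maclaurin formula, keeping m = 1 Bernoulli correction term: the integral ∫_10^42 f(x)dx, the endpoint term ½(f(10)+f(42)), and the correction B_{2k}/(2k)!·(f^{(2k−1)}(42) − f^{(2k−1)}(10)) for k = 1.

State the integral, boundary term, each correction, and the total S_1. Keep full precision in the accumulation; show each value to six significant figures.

S_1 ≈ 3.57431e+10

Integral: ∫_10^42 x^6 dx = 3.29328e+10.
Boundary: ½(f(10) + f(42)) = ½(1.00000e+06 + 5.48903e+09) = 2.74502e+09.
Running total after boundary: 3.56778e+10.
Correction k=1: B_{2}/2! · (f^{(1)}(42) − f^{(1)}(10)) = 1/12 · (7.84147e+08 − 600000) = 6.52956e+07.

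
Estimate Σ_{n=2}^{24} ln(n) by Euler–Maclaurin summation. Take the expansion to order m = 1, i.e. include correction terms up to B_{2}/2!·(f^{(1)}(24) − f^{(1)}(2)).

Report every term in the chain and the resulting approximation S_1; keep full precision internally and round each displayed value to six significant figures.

S_1 ≈ 54.7844

The integral term ∫_2^24 ln(x) dx = 52.8870.
½[f(2) + f(24)] = ½[0.693147 + 3.17805] = 1.93560.
Running total after boundary: 54.8226.
Order-1 term: 1/12 · (0.0416667 − 0.500000) = -0.0381944.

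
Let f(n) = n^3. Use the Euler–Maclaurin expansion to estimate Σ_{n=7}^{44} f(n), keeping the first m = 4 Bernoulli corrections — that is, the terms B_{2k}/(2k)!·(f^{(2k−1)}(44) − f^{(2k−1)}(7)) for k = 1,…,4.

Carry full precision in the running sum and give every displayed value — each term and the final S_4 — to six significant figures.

S_4 ≈ 979659

Integral: ∫_7^44 x^3 dx = 936424.
½[f(7) + f(44)] = ½[343.000 + 85184.0] = 42763.5.
Integral + boundary = 979187.
k=1: B_{2}/(2)! × [f^{(1)}(44) − f^{(1)}(7)] = 1/12 × (5808.00 − 147.000) = 471.750.
After k=1: 979659.
k=2: B_{4}/(4)! × [f^{(3)}(44) − f^{(3)}(7)] = −1/720 × (6.00000 − 6.00000) = 0.00000.
After k=2: 979659.
k=3: B_{6}/(6)! × [f^{(5)}(44) − f^{(5)}(7)] = 1/30240 × (0.00000 − 0.00000) = 0.00000.
After k=3: 979659.
k=4: B_{8}/(8)! × [f^{(7)}(44) − f^{(7)}(7)] = −1/1209600 × (0.00000 − 0.00000) = 0.00000.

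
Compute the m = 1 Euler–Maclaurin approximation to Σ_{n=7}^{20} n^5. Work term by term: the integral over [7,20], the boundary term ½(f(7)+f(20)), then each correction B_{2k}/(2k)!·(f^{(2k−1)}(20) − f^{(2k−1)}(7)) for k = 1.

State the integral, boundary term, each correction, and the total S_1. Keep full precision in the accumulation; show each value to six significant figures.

The integral term ∫_7^20 x^5 dx = 1.06471e+07.
Endpoint term: (f(7) + f(20))/2 = (16807.0 + 3.20000e+06)/2 = 1.60840e+06.
Running total after boundary: 1.22555e+07.
Correction k=1: B_{2}/2! · (f^{(1)}(20) − f^{(1)}(7)) = 1/12 · (800000 − 12005.0) = 65666.2.

S_1 ≈ 1.23211e+07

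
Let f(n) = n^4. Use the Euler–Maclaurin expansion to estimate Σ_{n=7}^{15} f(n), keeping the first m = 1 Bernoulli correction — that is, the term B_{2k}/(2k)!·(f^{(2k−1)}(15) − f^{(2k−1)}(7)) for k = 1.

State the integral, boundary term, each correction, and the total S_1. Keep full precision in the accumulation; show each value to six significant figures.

∫_7^15 x^4 dx evaluates to 148514.
Boundary: ½(f(7) + f(15)) = ½(2401.00 + 50625.0) = 26513.0.
Integral + boundary = 175027.
Order-1 term: 1/12 · (13500.0 − 1372.00) = 1010.67.

S_1 ≈ 176037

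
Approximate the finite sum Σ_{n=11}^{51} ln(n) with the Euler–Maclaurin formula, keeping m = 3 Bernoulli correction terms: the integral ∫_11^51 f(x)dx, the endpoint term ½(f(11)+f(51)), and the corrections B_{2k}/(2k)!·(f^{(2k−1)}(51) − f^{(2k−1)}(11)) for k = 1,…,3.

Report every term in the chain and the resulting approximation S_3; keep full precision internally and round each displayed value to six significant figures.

S_3 ≈ 137.305

∫_11^51 ln(x) dx evaluates to 134.146.
½[f(11) + f(51)] = ½[2.39790 + 3.93183] = 3.16486.
So far: 137.311.
Order-1 term: 1/12 · (0.0196078 − 0.0909091) = -0.00594177.
After k=1: 137.305.
Order-2 term: −1/720 · (1.50772e-05 − 0.00150263) = 2.06605e-06.
After k=2: 137.305.
Order-3 term: 1/30240 · (6.95601e-08 − 0.000149021) = -4.92565e-09.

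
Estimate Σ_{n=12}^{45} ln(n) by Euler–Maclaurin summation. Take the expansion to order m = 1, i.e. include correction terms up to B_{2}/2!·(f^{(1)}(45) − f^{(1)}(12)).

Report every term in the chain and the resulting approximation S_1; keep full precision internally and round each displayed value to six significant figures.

S_1 ≈ 111.622

Integral: ∫_12^45 ln(x) dx = 108.481.
Endpoint term: (f(12) + f(45))/2 = (2.48491 + 3.80666)/2 = 3.14578.
So far: 111.627.
Correction k=1: B_{2}/2! · (f^{(1)}(45) − f^{(1)}(12)) = 1/12 · (0.0222222 − 0.0833333) = -0.00509259.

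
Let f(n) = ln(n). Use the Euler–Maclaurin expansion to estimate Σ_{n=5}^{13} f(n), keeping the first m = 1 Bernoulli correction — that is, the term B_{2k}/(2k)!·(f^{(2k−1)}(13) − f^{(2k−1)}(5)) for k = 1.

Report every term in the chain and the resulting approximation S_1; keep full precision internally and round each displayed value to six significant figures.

S_1 ≈ 19.3741

The integral term ∫_5^13 ln(x) dx = 17.2972.
Endpoint term: (f(5) + f(13))/2 = (1.60944 + 2.56495)/2 = 2.08719.
Integral + boundary = 19.3843.
Order-1 term: 1/12 · (0.0769231 − 0.200000) = -0.0102564.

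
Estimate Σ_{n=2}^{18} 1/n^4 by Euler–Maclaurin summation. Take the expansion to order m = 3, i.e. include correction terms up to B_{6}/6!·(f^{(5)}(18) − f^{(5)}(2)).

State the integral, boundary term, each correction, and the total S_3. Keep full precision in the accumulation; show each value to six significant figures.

S_3 ≈ 0.0824127

The integral term ∫_2^18 1/x^4 dx = 0.0416095.
½[f(2) + f(18)] = ½[0.0625000 + 9.52599e-06] = 0.0312548.
Running total after boundary: 0.0728643.
k=1: B_{2}/(2)! × [f^{(1)}(18) − f^{(1)}(2)] = 1/12 × (-2.11689e-06 − (-0.125000)) = 0.0104165.
Running total after k=1: 0.0832808.
k=2: B_{4}/(4)! × [f^{(3)}(18) − f^{(3)}(2)] = −1/720 × (-1.96008e-07 − (-0.937500)) = -0.00130208.
Running total after k=2: 0.0819787.
k=3: B_{6}/(6)! × [f^{(5)}(18) − f^{(5)}(2)] = 1/30240 × (-3.38779e-08 − (-13.1250)) = 0.000434028.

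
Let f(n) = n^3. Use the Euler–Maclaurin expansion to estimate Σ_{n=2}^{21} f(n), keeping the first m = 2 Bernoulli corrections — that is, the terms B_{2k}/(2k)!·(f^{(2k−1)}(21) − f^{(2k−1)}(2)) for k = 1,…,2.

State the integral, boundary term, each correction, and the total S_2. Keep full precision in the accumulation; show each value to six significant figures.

∫_2^21 x^3 dx evaluates to 48616.2.
½[f(2) + f(21)] = ½[8.00000 + 9261.00] = 4634.50.
Integral + boundary = 53250.8.
k=1: B_{2}/(2)! × [f^{(1)}(21) − f^{(1)}(2)] = 1/12 × (1323.00 − 12.0000) = 109.250.
After k=1: 53360.0.
k=2: B_{4}/(4)! × [f^{(3)}(21) − f^{(3)}(2)] = −1/720 × (6.00000 − 6.00000) = 0.00000.

S_2 ≈ 53360.0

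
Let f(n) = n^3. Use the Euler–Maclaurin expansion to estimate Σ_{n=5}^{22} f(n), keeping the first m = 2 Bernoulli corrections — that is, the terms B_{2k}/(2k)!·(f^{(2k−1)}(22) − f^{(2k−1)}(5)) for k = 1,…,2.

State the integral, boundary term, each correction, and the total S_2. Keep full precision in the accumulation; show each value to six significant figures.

S_2 ≈ 63909.0

∫_5^22 x^3 dx evaluates to 58407.8.
Endpoint term: (f(5) + f(22))/2 = (125.000 + 10648.0)/2 = 5386.50.
Integral + boundary = 63794.2.
Order-1 term: 1/12 · (1452.00 − 75.0000) = 114.750.
Running total after k=1: 63909.0.
Order-2 term: −1/720 · (6.00000 − 6.00000) = 0.00000.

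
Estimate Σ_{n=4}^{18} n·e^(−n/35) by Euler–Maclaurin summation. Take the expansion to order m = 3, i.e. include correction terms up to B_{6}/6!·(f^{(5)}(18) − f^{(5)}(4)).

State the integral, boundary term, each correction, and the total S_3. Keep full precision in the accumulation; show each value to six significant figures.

S_3 ≈ 115.552

The integral term ∫_4^18 x·e^(−x/35) dx = 108.429.
Endpoint term: (f(4) + f(18))/2 = (3.56801 + 10.7627)/2 = 7.16535.
So far: 115.594.
k=1: B_{2}/(2)! × [f^{(1)}(18) − f^{(1)}(4)] = 1/12 × (0.290422 − 0.790060) = -0.0416365.
Running total after k=1: 115.552.
k=2: B_{4}/(4)! × [f^{(3)}(18) − f^{(3)}(4)] = −1/720 × (0.00121329 − 0.00210128) = 1.23332e-06.
Running total after k=2: 115.552.
k=3: B_{6}/(6)! × [f^{(5)}(18) − f^{(5)}(4)] = 1/30240 × (1.78734e-06 − 2.90417e-06) = -3.69321e-11.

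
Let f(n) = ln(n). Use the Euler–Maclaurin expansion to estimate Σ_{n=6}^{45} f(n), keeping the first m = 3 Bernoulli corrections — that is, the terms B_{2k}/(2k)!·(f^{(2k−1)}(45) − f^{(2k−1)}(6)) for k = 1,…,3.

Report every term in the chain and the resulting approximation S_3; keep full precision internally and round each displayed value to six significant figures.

S_3 ≈ 124.336

The integral term ∫_6^45 ln(x) dx = 121.549.
Endpoint term: (f(6) + f(45))/2 = (1.79176 + 3.80666)/2 = 2.79921.
Integral + boundary = 124.348.
Order-1 term: 1/12 · (0.0222222 − 0.166667) = -0.0120370.
Running total after k=1: 124.336.
Order-2 term: −1/720 · (2.19479e-05 − 0.00925926) = 1.28296e-05.
Running total after k=2: 124.336.
Order-3 term: 1/30240 · (1.30061e-07 − 0.00308642) = -1.02060e-07.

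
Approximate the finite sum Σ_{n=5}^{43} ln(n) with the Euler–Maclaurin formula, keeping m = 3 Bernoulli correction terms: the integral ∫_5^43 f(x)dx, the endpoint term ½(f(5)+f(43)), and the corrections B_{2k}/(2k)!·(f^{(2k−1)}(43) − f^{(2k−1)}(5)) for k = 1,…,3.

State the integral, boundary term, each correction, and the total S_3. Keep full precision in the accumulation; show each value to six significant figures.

S_3 ≈ 118.355

The integral term ∫_5^43 ln(x) dx = 115.684.
Endpoint term: (f(5) + f(43))/2 = (1.60944 + 3.76120)/2 = 2.68532.
Integral + boundary = 118.370.
Correction k=1: B_{2}/2! · (f^{(1)}(43) − f^{(1)}(5)) = 1/12 · (0.0232558 − 0.200000) = -0.0147287.
Partial sum through k=1: 118.355.
Correction k=2: B_{4}/4! · (f^{(3)}(43) − f^{(3)}(5)) = −1/720 · (2.51550e-05 − 0.0160000) = 2.21873e-05.
Partial sum through k=2: 118.355.
Correction k=3: B_{6}/6! · (f^{(5)}(43) − f^{(5)}(5)) = 1/30240 · (1.63256e-07 − 0.00768000) = -2.53963e-07.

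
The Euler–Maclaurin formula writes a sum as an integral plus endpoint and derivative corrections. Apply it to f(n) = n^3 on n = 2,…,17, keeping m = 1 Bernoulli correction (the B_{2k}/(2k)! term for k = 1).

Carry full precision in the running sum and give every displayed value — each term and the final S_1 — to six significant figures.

Integral: ∫_2^17 x^3 dx = 20876.2.
½[f(2) + f(17)] = ½[8.00000 + 4913.00] = 2460.50.
So far: 23336.8.
Order-1 term: 1/12 · (867.000 − 12.0000) = 71.2500.

S_1 ≈ 23408.0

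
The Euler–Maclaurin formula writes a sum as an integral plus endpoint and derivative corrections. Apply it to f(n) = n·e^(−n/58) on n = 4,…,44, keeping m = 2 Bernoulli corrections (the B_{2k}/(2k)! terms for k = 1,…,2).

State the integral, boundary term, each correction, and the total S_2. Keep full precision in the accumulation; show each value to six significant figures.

The integral term ∫_4^44 x·e^(−x/58) dx = 585.825.
½[f(4) + f(44)] = ½[3.73344 + 20.6057] = 12.1696.
Integral + boundary = 597.995.
k=1: B_{2}/(2)! × [f^{(1)}(44) − f^{(1)}(4)] = 1/12 × (0.113041 − 0.868989) = -0.0629957.
After k=1: 597.932.
k=2: B_{4}/(4)! × [f^{(3)}(44) − f^{(3)}(4)] = −1/720 × (0.000312029 − 0.000813230) = 6.96113e-07.

S_2 ≈ 597.932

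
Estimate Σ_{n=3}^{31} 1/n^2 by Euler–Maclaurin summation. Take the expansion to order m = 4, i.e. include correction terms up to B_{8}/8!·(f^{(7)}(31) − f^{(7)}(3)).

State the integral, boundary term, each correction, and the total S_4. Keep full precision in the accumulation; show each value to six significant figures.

S_4 ≈ 0.363190

The integral term ∫_3^31 1/x^2 dx = 0.301075.
Endpoint term: (f(3) + f(31))/2 = (0.111111 + 0.00104058)/2 = 0.0560758.
Integral + boundary = 0.357151.
k=1: B_{2}/(2)! × [f^{(1)}(31) − f^{(1)}(3)] = 1/12 × (-6.71344e-05 − (-0.0740741)) = 0.00616724.
After k=1: 0.363318.
k=2: B_{4}/(4)! × [f^{(3)}(31) − f^{(3)}(3)] = −1/720 × (-8.38306e-07 − (-0.0987654)) = -0.000137173.
After k=2: 0.363181.
k=3: B_{6}/(6)! × [f^{(5)}(31) − f^{(5)}(3)] = 1/30240 × (-2.61698e-08 − (-0.329218)) = 1.08868e-05.
After k=3: 0.363192.
k=4: B_{8}/(8)! × [f^{(7)}(31) − f^{(7)}(3)] = −1/1209600 × (-1.52498e-09 − (-2.04847)) = -1.69351e-06.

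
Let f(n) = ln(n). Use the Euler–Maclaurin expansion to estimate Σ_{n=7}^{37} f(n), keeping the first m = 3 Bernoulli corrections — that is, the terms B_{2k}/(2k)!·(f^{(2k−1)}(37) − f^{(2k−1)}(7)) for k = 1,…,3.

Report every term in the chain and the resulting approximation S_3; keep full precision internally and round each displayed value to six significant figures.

S_3 ≈ 92.7514

Integral: ∫_7^37 ln(x) dx = 89.9826.
½[f(7) + f(37)] = ½[1.94591 + 3.61092] = 2.77841.
Running total after boundary: 92.7610.
k=1: B_{2}/(2)! × [f^{(1)}(37) − f^{(1)}(7)] = 1/12 × (0.0270270 − 0.142857) = -0.00965251.
After k=1: 92.7514.
k=2: B_{4}/(4)! × [f^{(3)}(37) − f^{(3)}(7)] = −1/720 × (3.94843e-05 − 0.00583090) = 8.04364e-06.
After k=2: 92.7514.
k=3: B_{6}/(6)! × [f^{(5)}(37) − f^{(5)}(7)] = 1/30240 × (3.46101e-07 − 0.00142798) = -4.72100e-08.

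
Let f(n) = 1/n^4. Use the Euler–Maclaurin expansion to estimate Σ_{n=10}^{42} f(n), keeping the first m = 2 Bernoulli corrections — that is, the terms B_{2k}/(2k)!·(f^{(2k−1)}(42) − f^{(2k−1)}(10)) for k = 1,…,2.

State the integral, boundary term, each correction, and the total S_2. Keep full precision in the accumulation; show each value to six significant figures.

S_2 ≈ 0.000382309

∫_10^42 1/x^4 dx evaluates to 0.000328834.
Endpoint term: (f(10) + f(42))/2 = (0.000100000 + 3.21368e-07)/2 = 5.01607e-05.
Running total after boundary: 0.000378995.
Order-1 term: 1/12 · (-3.06065e-08 − (-4.00000e-05)) = 3.33078e-06.
After k=1: 0.000382326.
Order-2 term: −1/720 · (-5.20519e-10 − (-1.20000e-05)) = -1.66659e-08.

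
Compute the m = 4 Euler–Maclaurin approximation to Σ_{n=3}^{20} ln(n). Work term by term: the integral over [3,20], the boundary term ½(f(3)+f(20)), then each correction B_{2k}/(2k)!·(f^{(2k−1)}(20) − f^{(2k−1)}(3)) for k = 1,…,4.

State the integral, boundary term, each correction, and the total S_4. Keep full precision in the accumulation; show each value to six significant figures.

∫_3^20 ln(x) dx evaluates to 39.6188.
Endpoint term: (f(3) + f(20))/2 = (1.09861 + 2.99573)/2 = 2.04717.
Running total after boundary: 41.6660.
Correction k=1: B_{2}/2! · (f^{(1)}(20) − f^{(1)}(3)) = 1/12 · (0.0500000 − 0.333333) = -0.0236111.
After k=1: 41.6424.
Correction k=2: B_{4}/4! · (f^{(3)}(20) − f^{(3)}(3)) = −1/720 · (0.000250000 − 0.0740741) = 0.000102533.
After k=2: 41.6425.
Correction k=3: B_{6}/6! · (f^{(5)}(20) − f^{(5)}(3)) = 1/30240 · (7.50000e-06 − 0.0987654) = -3.26580e-06.
After k=3: 41.6425.
Correction k=4: B_{8}/8! · (f^{(7)}(20) − f^{(7)}(3)) = −1/1209600 · (5.62500e-07 − 0.329218) = 2.72171e-07.

S_4 ≈ 41.6425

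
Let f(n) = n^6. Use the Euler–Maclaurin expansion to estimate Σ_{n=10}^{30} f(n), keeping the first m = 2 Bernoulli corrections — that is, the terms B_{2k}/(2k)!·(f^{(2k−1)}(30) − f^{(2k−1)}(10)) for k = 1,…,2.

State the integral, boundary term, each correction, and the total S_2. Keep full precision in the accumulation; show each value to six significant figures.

∫_10^30 x^6 dx evaluates to 3.12286e+09.
Endpoint term: (f(10) + f(30))/2 = (1.00000e+06 + 7.29000e+08)/2 = 3.65000e+08.
Integral + boundary = 3.48786e+09.
Order-1 term: 1/12 · (1.45800e+08 − 600000) = 1.21000e+07.
Partial sum through k=1: 3.49996e+09.
Order-2 term: −1/720 · (3.24000e+06 − 120000) = -4333.33.

S_2 ≈ 3.49995e+09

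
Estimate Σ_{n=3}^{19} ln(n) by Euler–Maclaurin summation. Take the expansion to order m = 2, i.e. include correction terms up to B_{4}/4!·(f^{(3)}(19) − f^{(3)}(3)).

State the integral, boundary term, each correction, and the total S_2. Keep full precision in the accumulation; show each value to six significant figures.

∫_3^19 ln(x) dx evaluates to 36.6485.
Endpoint term: (f(3) + f(19))/2 = (1.09861 + 2.94444)/2 = 2.02153.
Integral + boundary = 38.6700.
Correction k=1: B_{2}/2! · (f^{(1)}(19) − f^{(1)}(3)) = 1/12 · (0.0526316 − 0.333333) = -0.0233918.
After k=1: 38.6466.
Correction k=2: B_{4}/4! · (f^{(3)}(19) − f^{(3)}(3)) = −1/720 · (0.000291588 − 0.0740741) = 0.000102476.

S_2 ≈ 38.6467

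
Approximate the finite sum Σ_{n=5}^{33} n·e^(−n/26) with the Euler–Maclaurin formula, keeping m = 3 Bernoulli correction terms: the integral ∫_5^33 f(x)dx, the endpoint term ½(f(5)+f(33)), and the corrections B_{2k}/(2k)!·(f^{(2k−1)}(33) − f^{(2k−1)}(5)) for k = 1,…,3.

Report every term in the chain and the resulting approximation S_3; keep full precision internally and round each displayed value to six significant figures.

∫_5^33 x·e^(−x/26) dx evaluates to 233.865.
½[f(5) + f(33)] = ½[4.12526 + 9.27458] = 6.69992.
So far: 240.565.
Order-1 term: 1/12 · (-0.0756667 − 0.666389) = -0.0618380.
Running total after k=1: 240.504.
Order-2 term: −1/720 · (0.000719569 − 0.00342677) = 3.76000e-06.
Running total after k=2: 240.504.
Order-3 term: 1/30240 · (2.29448e-06 − 8.68011e-06) = -2.11165e-10.

S_3 ≈ 240.504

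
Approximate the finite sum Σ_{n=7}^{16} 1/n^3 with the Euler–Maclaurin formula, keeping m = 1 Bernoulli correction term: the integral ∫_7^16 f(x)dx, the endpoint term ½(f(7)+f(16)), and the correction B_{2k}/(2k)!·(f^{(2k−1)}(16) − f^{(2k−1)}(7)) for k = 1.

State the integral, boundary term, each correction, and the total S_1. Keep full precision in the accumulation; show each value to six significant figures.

∫_7^16 1/x^3 dx evaluates to 0.00825096.
Endpoint term: (f(7) + f(16))/2 = (0.00291545 + 0.000244141)/2 = 0.00157980.
So far: 0.00983075.
Correction k=1: B_{2}/2! · (f^{(1)}(16) − f^{(1)}(7)) = 1/12 · (-4.57764e-05 − (-0.00124948)) = 0.000100309.

S_1 ≈ 0.00993106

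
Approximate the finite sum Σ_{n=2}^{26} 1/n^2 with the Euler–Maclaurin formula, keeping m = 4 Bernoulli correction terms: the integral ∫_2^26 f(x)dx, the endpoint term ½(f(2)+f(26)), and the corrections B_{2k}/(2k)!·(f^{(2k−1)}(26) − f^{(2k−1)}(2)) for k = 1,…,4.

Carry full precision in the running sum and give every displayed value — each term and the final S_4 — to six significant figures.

S_4 ≈ 0.607181

The integral term ∫_2^26 1/x^2 dx = 0.461538.
Boundary: ½(f(2) + f(26)) = ½(0.250000 + 0.00147929) = 0.125740.
Running total after boundary: 0.587278.
Correction k=1: B_{2}/2! · (f^{(1)}(26) − f^{(1)}(2)) = 1/12 · (-0.000113792 − (-0.250000)) = 0.0208239.
Running total after k=1: 0.608102.
Correction k=2: B_{4}/4! · (f^{(3)}(26) − f^{(3)}(2)) = −1/720 · (-2.01997e-06 − (-0.750000)) = -0.00104166.
Running total after k=2: 0.607060.
Correction k=3: B_{6}/6! · (f^{(5)}(26) − f^{(5)}(2)) = 1/30240 · (-8.96436e-08 − (-5.62500)) = 0.000186012.
Running total after k=3: 0.607246.
Correction k=4: B_{8}/8! · (f^{(7)}(26) − f^{(7)}(2)) = −1/1209600 · (-7.42609e-09 − (-78.7500)) = -6.51042e-05.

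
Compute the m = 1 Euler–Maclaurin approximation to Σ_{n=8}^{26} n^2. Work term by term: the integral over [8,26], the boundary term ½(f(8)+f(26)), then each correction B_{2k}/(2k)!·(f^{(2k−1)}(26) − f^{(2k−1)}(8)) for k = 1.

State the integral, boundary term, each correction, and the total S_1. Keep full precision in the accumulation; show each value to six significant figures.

S_1 ≈ 6061.00

∫_8^26 x^2 dx evaluates to 5688.00.
Boundary: ½(f(8) + f(26)) = ½(64.0000 + 676.000) = 370.000.
So far: 6058.00.
Correction k=1: B_{2}/2! · (f^{(1)}(26) − f^{(1)}(8)) = 1/12 · (52.0000 − 16.0000) = 3.00000.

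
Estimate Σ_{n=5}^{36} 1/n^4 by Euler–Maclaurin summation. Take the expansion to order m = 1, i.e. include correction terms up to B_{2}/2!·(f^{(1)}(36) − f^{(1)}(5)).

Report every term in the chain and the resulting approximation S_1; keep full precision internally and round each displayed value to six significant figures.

S_1 ≈ 0.00356648

The integral term ∫_5^36 1/x^4 dx = 0.00265952.
Endpoint term: (f(5) + f(36))/2 = (0.00160000 + 5.95374e-07)/2 = 0.000800298.
Integral + boundary = 0.00345982.
Order-1 term: 1/12 · (-6.61527e-08 − (-0.00128000)) = 0.000106661.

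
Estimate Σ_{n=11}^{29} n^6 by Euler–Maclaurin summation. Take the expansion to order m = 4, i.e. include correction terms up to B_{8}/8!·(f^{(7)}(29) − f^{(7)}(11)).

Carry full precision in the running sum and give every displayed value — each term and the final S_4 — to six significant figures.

S_4 ≈ 2.76995e+09

Integral: ∫_11^29 x^6 dx = 2.46148e+09.
Boundary: ½(f(11) + f(29)) = ½(1.77156e+06 + 5.94823e+08) = 2.98297e+08.
Running total after boundary: 2.75978e+09.
k=1: B_{2}/(2)! × [f^{(1)}(29) − f^{(1)}(11)] = 1/12 × (1.23067e+08 − 966306) = 1.01750e+07.
Partial sum through k=1: 2.76996e+09.
k=2: B_{4}/(4)! × [f^{(3)}(29) − f^{(3)}(11)] = −1/720 × (2.92668e+06 − 159720) = -3843.00.
Partial sum through k=2: 2.76995e+09.
k=3: B_{6}/(6)! × [f^{(5)}(29) − f^{(5)}(11)] = 1/30240 × (20880.0 − 7920.00) = 0.428571.
Partial sum through k=3: 2.76995e+09.
k=4: B_{8}/(8)! × [f^{(7)}(29) − f^{(7)}(11)] = −1/1209600 × (0.00000 − 0.00000) = 0.00000.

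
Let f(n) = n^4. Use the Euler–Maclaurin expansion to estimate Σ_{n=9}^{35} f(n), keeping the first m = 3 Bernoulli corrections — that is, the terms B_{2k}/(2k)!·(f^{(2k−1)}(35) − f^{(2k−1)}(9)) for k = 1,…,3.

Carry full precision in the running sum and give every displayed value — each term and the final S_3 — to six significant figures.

Integral: ∫_9^35 x^4 dx = 1.04926e+07.
Boundary: ½(f(9) + f(35)) = ½(6561.00 + 1.50062e+06) = 753593.
So far: 1.12462e+07.
Correction k=1: B_{2}/2! · (f^{(1)}(35) − f^{(1)}(9)) = 1/12 · (171500 − 2916.00) = 14048.7.
Partial sum through k=1: 1.12602e+07.
Correction k=2: B_{4}/4! · (f^{(3)}(35) − f^{(3)}(9)) = −1/720 · (840.000 − 216.000) = -0.866667.
Partial sum through k=2: 1.12602e+07.
Correction k=3: B_{6}/6! · (f^{(5)}(35) − f^{(5)}(9)) = 1/30240 · (0.00000 − 0.00000) = 0.00000.

S_3 ≈ 1.12602e+07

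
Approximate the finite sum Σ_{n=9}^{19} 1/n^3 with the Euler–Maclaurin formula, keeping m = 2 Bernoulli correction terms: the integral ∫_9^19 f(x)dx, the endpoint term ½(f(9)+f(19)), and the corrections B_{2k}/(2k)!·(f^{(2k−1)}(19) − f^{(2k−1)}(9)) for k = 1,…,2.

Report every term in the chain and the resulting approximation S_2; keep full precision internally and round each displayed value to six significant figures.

S_2 ≈ 0.00558260

The integral term ∫_9^19 1/x^3 dx = 0.00478780.
½[f(9) + f(19)] = ½[0.00137174 + 0.000145794] = 0.000758768.
So far: 0.00554657.
k=1: B_{2}/(2)! × [f^{(1)}(19) − f^{(1)}(9)] = 1/12 × (-2.30201e-05 − (-0.000457247)) = 3.61856e-05.
Running total after k=1: 0.00558275.
k=2: B_{4}/(4)! × [f^{(3)}(19) − f^{(3)}(9)] = −1/720 × (-1.27535e-06 − (-0.000112901)) = -1.55035e-07.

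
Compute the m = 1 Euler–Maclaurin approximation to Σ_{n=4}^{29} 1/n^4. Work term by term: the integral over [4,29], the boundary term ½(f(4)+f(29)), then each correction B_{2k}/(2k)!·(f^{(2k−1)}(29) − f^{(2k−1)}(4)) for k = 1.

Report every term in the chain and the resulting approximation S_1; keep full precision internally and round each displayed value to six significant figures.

S_1 ≈ 0.00747400

∫_4^29 1/x^4 dx evaluates to 0.00519467.
Endpoint term: (f(4) + f(29))/2 = (0.00390625 + 1.41387e-06)/2 = 0.00195383.
Running total after boundary: 0.00714850.
Order-1 term: 1/12 · (-1.95016e-07 − (-0.00390625)) = 0.000325505.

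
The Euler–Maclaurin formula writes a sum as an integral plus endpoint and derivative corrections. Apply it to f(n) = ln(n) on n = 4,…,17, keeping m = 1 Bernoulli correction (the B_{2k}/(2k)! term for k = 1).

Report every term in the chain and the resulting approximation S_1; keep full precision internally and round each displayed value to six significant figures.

Integral: ∫_4^17 ln(x) dx = 29.6194.
½[f(4) + f(17)] = ½[1.38629 + 2.83321] = 2.10975.
Integral + boundary = 31.7292.
Order-1 term: 1/12 · (0.0588235 − 0.250000) = -0.0159314.

S_1 ≈ 31.7133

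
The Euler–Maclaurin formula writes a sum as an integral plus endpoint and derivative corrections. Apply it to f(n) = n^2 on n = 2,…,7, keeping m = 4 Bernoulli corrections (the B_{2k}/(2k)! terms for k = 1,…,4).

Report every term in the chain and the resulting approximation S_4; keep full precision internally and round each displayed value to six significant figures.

S_4 ≈ 139.000

Integral: ∫_2^7 x^2 dx = 111.667.
Boundary: ½(f(2) + f(7)) = ½(4.00000 + 49.0000) = 26.5000.
So far: 138.167.
k=1: B_{2}/(2)! × [f^{(1)}(7) − f^{(1)}(2)] = 1/12 × (14.0000 − 4.00000) = 0.833333.
After k=1: 139.000.
k=2: B_{4}/(4)! × [f^{(3)}(7) − f^{(3)}(2)] = −1/720 × (0.00000 − 0.00000) = 0.00000.
After k=2: 139.000.
k=3: B_{6}/(6)! × [f^{(5)}(7) − f^{(5)}(2)] = 1/30240 × (0.00000 − 0.00000) = 0.00000.
After k=3: 139.000.
k=4: B_{8}/(8)! × [f^{(7)}(7) − f^{(7)}(2)] = −1/1209600 × (0.00000 − 0.00000) = 0.00000.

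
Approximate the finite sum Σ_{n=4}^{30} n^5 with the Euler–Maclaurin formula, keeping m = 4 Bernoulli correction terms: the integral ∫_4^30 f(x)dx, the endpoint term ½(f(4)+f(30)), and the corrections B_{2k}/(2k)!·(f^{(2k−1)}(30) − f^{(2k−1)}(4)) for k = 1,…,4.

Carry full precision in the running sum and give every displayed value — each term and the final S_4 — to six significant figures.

S_4 ≈ 1.33987e+08

∫_4^30 x^5 dx evaluates to 1.21499e+08.
Endpoint term: (f(4) + f(30))/2 = (1024.00 + 2.43000e+07)/2 = 1.21505e+07.
Running total after boundary: 1.33650e+08.
k=1: B_{2}/(2)! × [f^{(1)}(30) − f^{(1)}(4)] = 1/12 × (4.05000e+06 − 1280.00) = 337393.
Partial sum through k=1: 1.33987e+08.
k=2: B_{4}/(4)! × [f^{(3)}(30) − f^{(3)}(4)] = −1/720 × (54000.0 − 960.000) = -73.6667.
Partial sum through k=2: 1.33987e+08.
k=3: B_{6}/(6)! × [f^{(5)}(30) − f^{(5)}(4)] = 1/30240 × (120.000 − 120.000) = 0.00000.
Partial sum through k=3: 1.33987e+08.
k=4: B_{8}/(8)! × [f^{(7)}(30) − f^{(7)}(4)] = −1/1209600 × (0.00000 − 0.00000) = 0.00000.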